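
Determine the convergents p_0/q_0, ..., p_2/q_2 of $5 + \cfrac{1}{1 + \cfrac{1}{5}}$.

5/1, 6/1, 35/6

Using the convergent recurrence p_i = a_i*p_{i-1} + p_{i-2}, q_i = a_i*q_{i-1} + q_{i-2} with p_{-2}=0, p_{-1}=1, q_{-2}=1, q_{-1}=0:
  i=0: a_0=5, p_0 = 5*1 + 0 = 5, q_0 = 5*0 + 1 = 1.
  i=1: a_1=1, p_1 = 1*5 + 1 = 6, q_1 = 1*1 + 0 = 1.
  i=2: a_2=5, p_2 = 5*6 + 5 = 35, q_2 = 5*1 + 1 = 6.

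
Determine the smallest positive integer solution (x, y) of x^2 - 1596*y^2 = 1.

(x, y) = (799, 20)

First expand sqrt(1596) as a continued fraction. With x_i = (sqrt(1596) + m_i)/d_i and (m_0, d_0) = (0, 1): a_0 = floor(sqrt(1596)) = 39, since 39^2 = 1521 <= 1596 < 1600 = 40^2.
Iterate m_{i+1} = d_i*a_i - m_i, d_{i+1} = (1596 - m_{i+1}^2)/d_i, a_{i+1} = floor((a_0 + m_{i+1})/d_{i+1}):
  m_1 = 1*39 - 0 = 39, d_1 = (1596 - 39^2)/1 = 75/1 = 75, a_1 = floor((39 + 39)/75) = 1.
  m_2 = 75*1 - 39 = 36, d_2 = (1596 - 36^2)/75 = 300/75 = 4, a_2 = floor((39 + 36)/4) = 18.
  m_3 = 4*18 - 36 = 36, d_3 = (1596 - 36^2)/4 = 300/4 = 75, a_3 = floor((39 + 36)/75) = 1.
  m_4 = 75*1 - 36 = 39, d_4 = (1596 - 39^2)/75 = 75/75 = 1, a_4 = floor((39 + 39)/1) = 78.
  m_5 = 1*78 - 39 = 39, d_5 = (1596 - 39^2)/1 = 75/1 = 75: (m_5, d_5) = (m_1, d_1) = (39, 75), so from here the quotients repeat a_1, ..., a_4; the period length is 4.
So sqrt(1596) = [39; (1, 18, 1, 78)] with period length k = 4.
k is even, so the fundamental solution of x^2 - 1596y^2 = 1 is (p_{k-1}, q_{k-1}) = (p_3, q_3); compute convergents through index 3.
Convergents (p_i = a_i*p_{i-1} + p_{i-2}, q_i = a_i*q_{i-1} + q_{i-2} with p_{-2}=0, p_{-1}=1, q_{-2}=1, q_{-1}=0):
  i=0: a_0=39, p_0 = 39*1 + 0 = 39, q_0 = 39*0 + 1 = 1.
  i=1: a_1=1, p_1 = 1*39 + 1 = 40, q_1 = 1*1 + 0 = 1.
  i=2: a_2=18, p_2 = 18*40 + 39 = 759, q_2 = 18*1 + 1 = 19.
  i=3: a_3=1, p_3 = 1*759 + 40 = 799, q_3 = 1*19 + 1 = 20.
Check: 799^2 - 1596*20^2 = 638401 - 638400 = 1, so (x, y) = (799, 20) solves the equation, and by the theorem it is the least positive solution.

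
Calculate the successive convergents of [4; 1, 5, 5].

4/1, 5/1, 29/6, 150/31

Using the convergent recurrence p_i = a_i*p_{i-1} + p_{i-2}, q_i = a_i*q_{i-1} + q_{i-2} with p_{-2}=0, p_{-1}=1, q_{-2}=1, q_{-1}=0:
  i=0: a_0=4, p_0 = 4*1 + 0 = 4, q_0 = 4*0 + 1 = 1.
  i=1: a_1=1, p_1 = 1*4 + 1 = 5, q_1 = 1*1 + 0 = 1.
  i=2: a_2=5, p_2 = 5*5 + 4 = 29, q_2 = 5*1 + 1 = 6.
  i=3: a_3=5, p_3 = 5*29 + 5 = 150, q_3 = 5*6 + 1 = 31.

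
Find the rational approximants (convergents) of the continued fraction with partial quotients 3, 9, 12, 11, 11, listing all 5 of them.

3/1, 28/9, 339/109, 3757/1208, 41666/13397

Using the convergent recurrence p_i = a_i*p_{i-1} + p_{i-2}, q_i = a_i*q_{i-1} + q_{i-2} with p_{-2}=0, p_{-1}=1, q_{-2}=1, q_{-1}=0:
  i=0: a_0=3, p_0 = 3*1 + 0 = 3, q_0 = 3*0 + 1 = 1.
  i=1: a_1=9, p_1 = 9*3 + 1 = 28, q_1 = 9*1 + 0 = 9.
  i=2: a_2=12, p_2 = 12*28 + 3 = 339, q_2 = 12*9 + 1 = 109.
  i=3: a_3=11, p_3 = 11*339 + 28 = 3757, q_3 = 11*109 + 9 = 1208.
  i=4: a_4=11, p_4 = 11*3757 + 339 = 41666, q_4 = 11*1208 + 109 = 13397.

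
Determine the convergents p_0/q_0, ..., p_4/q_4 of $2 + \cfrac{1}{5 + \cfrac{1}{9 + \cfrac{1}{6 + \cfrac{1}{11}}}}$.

Using the convergent recurrence p_i = a_i*p_{i-1} + p_{i-2}, q_i = a_i*q_{i-1} + q_{i-2} with p_{-2}=0, p_{-1}=1, q_{-2}=1, q_{-1}=0:
  i=0: a_0=2, p_0 = 2*1 + 0 = 2, q_0 = 2*0 + 1 = 1.
  i=1: a_1=5, p_1 = 5*2 + 1 = 11, q_1 = 5*1 + 0 = 5.
  i=2: a_2=9, p_2 = 9*11 + 2 = 101, q_2 = 9*5 + 1 = 46.
  i=3: a_3=6, p_3 = 6*101 + 11 = 617, q_3 = 6*46 + 5 = 281.
  i=4: a_4=11, p_4 = 11*617 + 101 = 6888, q_4 = 11*281 + 46 = 3137.

2/1, 11/5, 101/46, 617/281, 6888/3137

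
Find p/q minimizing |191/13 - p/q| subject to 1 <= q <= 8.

103/7

Expand x = 191/13 as a continued fraction with the Euclidean algorithm:
  191 = 14*13 + 9, so a_0 = 14.
  13 = 1*9 + 4, so a_1 = 1.
  9 = 2*4 + 1, so a_2 = 2.
  4 = 4*1 + 0, so a_3 = 4.
so x = [14; 1, 2, 4].
Convergents (p_i = a_i*p_{i-1} + p_{i-2}, q_i = a_i*q_{i-1} + q_{i-2} with p_{-2}=0, p_{-1}=1, q_{-2}=1, q_{-1}=0), until the denominator exceeds 8:
  i=0: a_0=14, p_0 = 14*1 + 0 = 14, q_0 = 14*0 + 1 = 1.
  i=1: a_1=1, p_1 = 1*14 + 1 = 15, q_1 = 1*1 + 0 = 1.
  i=2: a_2=2, p_2 = 2*15 + 14 = 44, q_2 = 2*1 + 1 = 3.
  i=3: a_3=4, p_3 = 4*44 + 15 = 191, q_3 = 4*3 + 1 = 13.
q_3 = 13 > 8, so the last convergent with denominator <= 8 is p_2/q_2 = 44/3.
The closest fraction with denominator <= 8 is either p_2/q_2 or the intermediate fraction (k*p_2 + p_1)/(k*q_2 + q_1) with the largest k >= 1 whose denominator stays <= 8; these approach x as k grows, and every other convergent or intermediate fraction in range is farther away.
Largest k: floor((8 - q_1)/q_2) = floor((8 - 1)/3) = 2.
That gives (2*44 + 15)/(2*3 + 1) = 103/7.
Compare the errors: |x - 44/3| = |191*3 - 44*13|/(13*3) = 1/39, and |x - 103/7| = |191*7 - 103*13|/(13*7) = 2/91.
Cross-multiplying, 2*39 = 78 < 91 = 1*91, so 2/91 is smaller: the intermediate fraction 103/7 is closer to x than 44/3.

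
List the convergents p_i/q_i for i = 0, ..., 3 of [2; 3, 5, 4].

2/1, 7/3, 37/16, 155/67

Using the convergent recurrence p_i = a_i*p_{i-1} + p_{i-2}, q_i = a_i*q_{i-1} + q_{i-2} with p_{-2}=0, p_{-1}=1, q_{-2}=1, q_{-1}=0:
  i=0: a_0=2, p_0 = 2*1 + 0 = 2, q_0 = 2*0 + 1 = 1.
  i=1: a_1=3, p_1 = 3*2 + 1 = 7, q_1 = 3*1 + 0 = 3.
  i=2: a_2=5, p_2 = 5*7 + 2 = 37, q_2 = 5*3 + 1 = 16.
  i=3: a_3=4, p_3 = 4*37 + 7 = 155, q_3 = 4*16 + 3 = 67.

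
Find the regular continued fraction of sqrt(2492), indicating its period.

Write x_i = (sqrt(2492) + m_i)/d_i with (m_0, d_0) = (0, 1). a_0 = floor(sqrt(2492)) = 49, since 49^2 = 2401 <= 2492 < 2500 = 50^2.
Iterate m_{i+1} = d_i*a_i - m_i, d_{i+1} = (2492 - m_{i+1}^2)/d_i, a_{i+1} = floor((a_0 + m_{i+1})/d_{i+1}):
  m_1 = 1*49 - 0 = 49, d_1 = (2492 - 49^2)/1 = 91/1 = 91, a_1 = floor((49 + 49)/91) = 1.
  m_2 = 91*1 - 49 = 42, d_2 = (2492 - 42^2)/91 = 728/91 = 8, a_2 = floor((49 + 42)/8) = 11.
  m_3 = 8*11 - 42 = 46, d_3 = (2492 - 46^2)/8 = 376/8 = 47, a_3 = floor((49 + 46)/47) = 2.
  m_4 = 47*2 - 46 = 48, d_4 = (2492 - 48^2)/47 = 188/47 = 4, a_4 = floor((49 + 48)/4) = 24.
  m_5 = 4*24 - 48 = 48, d_5 = (2492 - 48^2)/4 = 188/4 = 47, a_5 = floor((49 + 48)/47) = 2.
  m_6 = 47*2 - 48 = 46, d_6 = (2492 - 46^2)/47 = 376/47 = 8, a_6 = floor((49 + 46)/8) = 11.
  m_7 = 8*11 - 46 = 42, d_7 = (2492 - 42^2)/8 = 728/8 = 91, a_7 = floor((49 + 42)/91) = 1.
  m_8 = 91*1 - 42 = 49, d_8 = (2492 - 49^2)/91 = 91/91 = 1, a_8 = floor((49 + 49)/1) = 98.
  m_9 = 1*98 - 49 = 49, d_9 = (2492 - 49^2)/1 = 91/1 = 91: (m_9, d_9) = (m_1, d_1) = (49, 91), so from here the quotients repeat a_1, ..., a_8; the period length is 8.
Hence the expansion of sqrt(2492) is a_0 = 49 followed by the repeating block 1, 11, 2, 24, 2, 11, 1, 98 (period 8).

[49; (1, 11, 2, 24, 2, 11, 1, 98)]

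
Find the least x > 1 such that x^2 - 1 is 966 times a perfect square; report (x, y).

First expand sqrt(966) as a continued fraction. With x_i = (sqrt(966) + m_i)/d_i and (m_0, d_0) = (0, 1): a_0 = floor(sqrt(966)) = 31, since 31^2 = 961 <= 966 < 1024 = 32^2.
Iterate m_{i+1} = d_i*a_i - m_i, d_{i+1} = (966 - m_{i+1}^2)/d_i, a_{i+1} = floor((a_0 + m_{i+1})/d_{i+1}):
  m_1 = 1*31 - 0 = 31, d_1 = (966 - 31^2)/1 = 5/1 = 5, a_1 = floor((31 + 31)/5) = 12.
  m_2 = 5*12 - 31 = 29, d_2 = (966 - 29^2)/5 = 125/5 = 25, a_2 = floor((31 + 29)/25) = 2.
  m_3 = 25*2 - 29 = 21, d_3 = (966 - 21^2)/25 = 525/25 = 21, a_3 = floor((31 + 21)/21) = 2.
  m_4 = 21*2 - 21 = 21, d_4 = (966 - 21^2)/21 = 525/21 = 25, a_4 = floor((31 + 21)/25) = 2.
  m_5 = 25*2 - 21 = 29, d_5 = (966 - 29^2)/25 = 125/25 = 5, a_5 = floor((31 + 29)/5) = 12.
  m_6 = 5*12 - 29 = 31, d_6 = (966 - 31^2)/5 = 5/5 = 1, a_6 = floor((31 + 31)/1) = 62.
  m_7 = 1*62 - 31 = 31, d_7 = (966 - 31^2)/1 = 5/1 = 5: (m_7, d_7) = (m_1, d_1) = (31, 5), so from here the quotients repeat a_1, ..., a_6; the period length is 6.
So sqrt(966) = [31; (12, 2, 2, 2, 12, 62)] with period length k = 6.
k is even, so the fundamental solution of x^2 - 966y^2 = 1 is (p_{k-1}, q_{k-1}) = (p_5, q_5); compute convergents through index 5.
Convergents (p_i = a_i*p_{i-1} + p_{i-2}, q_i = a_i*q_{i-1} + q_{i-2} with p_{-2}=0, p_{-1}=1, q_{-2}=1, q_{-1}=0):
  i=0: a_0=31, p_0 = 31*1 + 0 = 31, q_0 = 31*0 + 1 = 1.
  i=1: a_1=12, p_1 = 12*31 + 1 = 373, q_1 = 12*1 + 0 = 12.
  i=2: a_2=2, p_2 = 2*373 + 31 = 777, q_2 = 2*12 + 1 = 25.
  i=3: a_3=2, p_3 = 2*777 + 373 = 1927, q_3 = 2*25 + 12 = 62.
  i=4: a_4=2, p_4 = 2*1927 + 777 = 4631, q_4 = 2*62 + 25 = 149.
  i=5: a_5=12, p_5 = 12*4631 + 1927 = 57499, q_5 = 12*149 + 62 = 1850.
Check: 57499^2 - 966*1850^2 = 3306135001 - 3306135000 = 1, so (x, y) = (57499, 1850) solves the equation, and by the theorem it is the least positive solution.

(x, y) = (57499, 1850)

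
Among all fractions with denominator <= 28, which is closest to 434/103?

Expand x = 434/103 as a continued fraction with the Euclidean algorithm:
  434 = 4*103 + 22, so a_0 = 4.
  103 = 4*22 + 15, so a_1 = 4.
  22 = 1*15 + 7, so a_2 = 1.
  15 = 2*7 + 1, so a_3 = 2.
  7 = 7*1 + 0, so a_4 = 7.
so x = [4; 4, 1, 2, 7].
Convergents (p_i = a_i*p_{i-1} + p_{i-2}, q_i = a_i*q_{i-1} + q_{i-2} with p_{-2}=0, p_{-1}=1, q_{-2}=1, q_{-1}=0), until the denominator exceeds 28:
  i=0: a_0=4, p_0 = 4*1 + 0 = 4, q_0 = 4*0 + 1 = 1.
  i=1: a_1=4, p_1 = 4*4 + 1 = 17, q_1 = 4*1 + 0 = 4.
  i=2: a_2=1, p_2 = 1*17 + 4 = 21, q_2 = 1*4 + 1 = 5.
  i=3: a_3=2, p_3 = 2*21 + 17 = 59, q_3 = 2*5 + 4 = 14.
  i=4: a_4=7, p_4 = 7*59 + 21 = 434, q_4 = 7*14 + 5 = 103.
q_4 = 103 > 28, so the last convergent with denominator <= 28 is p_3/q_3 = 59/14.
The closest fraction with denominator <= 28 is either p_3/q_3 or the intermediate fraction (k*p_3 + p_2)/(k*q_3 + q_2) with the largest k >= 1 whose denominator stays <= 28; these approach x as k grows, and every other convergent or intermediate fraction in range is farther away.
Largest k: floor((28 - q_2)/q_3) = floor((28 - 5)/14) = 1.
That gives (1*59 + 21)/(1*14 + 5) = 80/19.
Compare the errors: |x - 59/14| = |434*14 - 59*103|/(103*14) = 1/1442, and |x - 80/19| = |434*19 - 80*103|/(103*19) = 6/1957.
Cross-multiplying, 1*1957 = 1957 < 8652 = 6*1442, so 1/1442 is smaller: the convergent 59/14 is closer to x than 80/19.

59/14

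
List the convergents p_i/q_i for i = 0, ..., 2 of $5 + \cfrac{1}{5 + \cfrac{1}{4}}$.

Using the convergent recurrence p_i = a_i*p_{i-1} + p_{i-2}, q_i = a_i*q_{i-1} + q_{i-2} with p_{-2}=0, p_{-1}=1, q_{-2}=1, q_{-1}=0:
  i=0: a_0=5, p_0 = 5*1 + 0 = 5, q_0 = 5*0 + 1 = 1.
  i=1: a_1=5, p_1 = 5*5 + 1 = 26, q_1 = 5*1 + 0 = 5.
  i=2: a_2=4, p_2 = 4*26 + 5 = 109, q_2 = 4*5 + 1 = 21.

5/1, 26/5, 109/21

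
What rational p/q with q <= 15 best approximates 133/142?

Expand x = 133/142 as a continued fraction with the Euclidean algorithm:
  133 = 0*142 + 133, so a_0 = 0.
  142 = 1*133 + 9, so a_1 = 1.
  133 = 14*9 + 7, so a_2 = 14.
  9 = 1*7 + 2, so a_3 = 1.
  7 = 3*2 + 1, so a_4 = 3.
  2 = 2*1 + 0, so a_5 = 2.
so x = [0; 1, 14, 1, 3, 2].
Convergents (p_i = a_i*p_{i-1} + p_{i-2}, q_i = a_i*q_{i-1} + q_{i-2} with p_{-2}=0, p_{-1}=1, q_{-2}=1, q_{-1}=0), until the denominator exceeds 15:
  i=0: a_0=0, p_0 = 0*1 + 0 = 0, q_0 = 0*0 + 1 = 1.
  i=1: a_1=1, p_1 = 1*0 + 1 = 1, q_1 = 1*1 + 0 = 1.
  i=2: a_2=14, p_2 = 14*1 + 0 = 14, q_2 = 14*1 + 1 = 15.
  i=3: a_3=1, p_3 = 1*14 + 1 = 15, q_3 = 1*15 + 1 = 16.
q_3 = 16 > 15, so the last convergent with denominator <= 15 is p_2/q_2 = 14/15.
The closest fraction with denominator <= 15 is either p_2/q_2 or the intermediate fraction (k*p_2 + p_1)/(k*q_2 + q_1) with the largest k >= 1 whose denominator stays <= 15; these approach x as k grows, and every other convergent or intermediate fraction in range is farther away.
Largest k: floor((15 - q_1)/q_2) = floor((15 - 1)/15) = 0.
Since k = 0, no intermediate fraction beyond p_2/q_2 has denominator <= 15, so the convergent 14/15 is the closest (its error is |133*15 - 14*142|/(142*15) = 7/2130).

14/15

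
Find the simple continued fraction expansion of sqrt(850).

[29; (6, 2, 6, 58)]

Write x_i = (sqrt(850) + m_i)/d_i with (m_0, d_0) = (0, 1). a_0 = floor(sqrt(850)) = 29, since 29^2 = 841 <= 850 < 900 = 30^2.
Iterate m_{i+1} = d_i*a_i - m_i, d_{i+1} = (850 - m_{i+1}^2)/d_i, a_{i+1} = floor((a_0 + m_{i+1})/d_{i+1}):
  m_1 = 1*29 - 0 = 29, d_1 = (850 - 29^2)/1 = 9/1 = 9, a_1 = floor((29 + 29)/9) = 6.
  m_2 = 9*6 - 29 = 25, d_2 = (850 - 25^2)/9 = 225/9 = 25, a_2 = floor((29 + 25)/25) = 2.
  m_3 = 25*2 - 25 = 25, d_3 = (850 - 25^2)/25 = 225/25 = 9, a_3 = floor((29 + 25)/9) = 6.
  m_4 = 9*6 - 25 = 29, d_4 = (850 - 29^2)/9 = 9/9 = 1, a_4 = floor((29 + 29)/1) = 58.
  m_5 = 1*58 - 29 = 29, d_5 = (850 - 29^2)/1 = 9/1 = 9: (m_5, d_5) = (m_1, d_1) = (29, 9), so from here the quotients repeat a_1, ..., a_4; the period length is 4.
Hence the expansion of sqrt(850) is a_0 = 29 followed by the repeating block 6, 2, 6, 58 (period 4).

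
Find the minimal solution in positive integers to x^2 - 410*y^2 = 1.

First expand sqrt(410) as a continued fraction. With x_i = (sqrt(410) + m_i)/d_i and (m_0, d_0) = (0, 1): a_0 = floor(sqrt(410)) = 20, since 20^2 = 400 <= 410 < 441 = 21^2.
Iterate m_{i+1} = d_i*a_i - m_i, d_{i+1} = (410 - m_{i+1}^2)/d_i, a_{i+1} = floor((a_0 + m_{i+1})/d_{i+1}):
  m_1 = 1*20 - 0 = 20, d_1 = (410 - 20^2)/1 = 10/1 = 10, a_1 = floor((20 + 20)/10) = 4.
  m_2 = 10*4 - 20 = 20, d_2 = (410 - 20^2)/10 = 10/10 = 1, a_2 = floor((20 + 20)/1) = 40.
  m_3 = 1*40 - 20 = 20, d_3 = (410 - 20^2)/1 = 10/1 = 10: (m_3, d_3) = (m_1, d_1) = (20, 10), so from here the quotients repeat a_1, a_2; the period length is 2.
So sqrt(410) = [20; (4, 40)] with period length k = 2.
k is even, so the fundamental solution of x^2 - 410y^2 = 1 is (p_{k-1}, q_{k-1}) = (p_1, q_1); compute convergents through index 1.
Convergents (p_i = a_i*p_{i-1} + p_{i-2}, q_i = a_i*q_{i-1} + q_{i-2} with p_{-2}=0, p_{-1}=1, q_{-2}=1, q_{-1}=0):
  i=0: a_0=20, p_0 = 20*1 + 0 = 20, q_0 = 20*0 + 1 = 1.
  i=1: a_1=4, p_1 = 4*20 + 1 = 81, q_1 = 4*1 + 0 = 4.
Check: 81^2 - 410*4^2 = 6561 - 6560 = 1, so (x, y) = (81, 4) solves the equation, and by the theorem it is the least positive solution.

(x, y) = (81, 4)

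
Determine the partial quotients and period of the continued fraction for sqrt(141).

[11; (1, 6, 1, 22)]

Write x_i = (sqrt(141) + m_i)/d_i with (m_0, d_0) = (0, 1). a_0 = floor(sqrt(141)) = 11, since 11^2 = 121 <= 141 < 144 = 12^2.
Iterate m_{i+1} = d_i*a_i - m_i, d_{i+1} = (141 - m_{i+1}^2)/d_i, a_{i+1} = floor((a_0 + m_{i+1})/d_{i+1}):
  m_1 = 1*11 - 0 = 11, d_1 = (141 - 11^2)/1 = 20/1 = 20, a_1 = floor((11 + 11)/20) = 1.
  m_2 = 20*1 - 11 = 9, d_2 = (141 - 9^2)/20 = 60/20 = 3, a_2 = floor((11 + 9)/3) = 6.
  m_3 = 3*6 - 9 = 9, d_3 = (141 - 9^2)/3 = 60/3 = 20, a_3 = floor((11 + 9)/20) = 1.
  m_4 = 20*1 - 9 = 11, d_4 = (141 - 11^2)/20 = 20/20 = 1, a_4 = floor((11 + 11)/1) = 22.
  m_5 = 1*22 - 11 = 11, d_5 = (141 - 11^2)/1 = 20/1 = 20: (m_5, d_5) = (m_1, d_1) = (11, 20), so from here the quotients repeat a_1, ..., a_4; the period length is 4.
Hence the expansion of sqrt(141) is a_0 = 11 followed by the repeating block 1, 6, 1, 22 (period 4).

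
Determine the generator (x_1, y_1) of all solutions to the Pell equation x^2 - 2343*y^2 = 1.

First expand sqrt(2343) as a continued fraction. With x_i = (sqrt(2343) + m_i)/d_i and (m_0, d_0) = (0, 1): a_0 = floor(sqrt(2343)) = 48, since 48^2 = 2304 <= 2343 < 2401 = 49^2.
Iterate m_{i+1} = d_i*a_i - m_i, d_{i+1} = (2343 - m_{i+1}^2)/d_i, a_{i+1} = floor((a_0 + m_{i+1})/d_{i+1}):
  m_1 = 1*48 - 0 = 48, d_1 = (2343 - 48^2)/1 = 39/1 = 39, a_1 = floor((48 + 48)/39) = 2.
  m_2 = 39*2 - 48 = 30, d_2 = (2343 - 30^2)/39 = 1443/39 = 37, a_2 = floor((48 + 30)/37) = 2.
  m_3 = 37*2 - 30 = 44, d_3 = (2343 - 44^2)/37 = 407/37 = 11, a_3 = floor((48 + 44)/11) = 8.
  m_4 = 11*8 - 44 = 44, d_4 = (2343 - 44^2)/11 = 407/11 = 37, a_4 = floor((48 + 44)/37) = 2.
  m_5 = 37*2 - 44 = 30, d_5 = (2343 - 30^2)/37 = 1443/37 = 39, a_5 = floor((48 + 30)/39) = 2.
  m_6 = 39*2 - 30 = 48, d_6 = (2343 - 48^2)/39 = 39/39 = 1, a_6 = floor((48 + 48)/1) = 96.
  m_7 = 1*96 - 48 = 48, d_7 = (2343 - 48^2)/1 = 39/1 = 39: (m_7, d_7) = (m_1, d_1) = (48, 39), so from here the quotients repeat a_1, ..., a_6; the period length is 6.
So sqrt(2343) = [48; (2, 2, 8, 2, 2, 96)] with period length k = 6.
k is even, so the fundamental solution of x^2 - 2343y^2 = 1 is (p_{k-1}, q_{k-1}) = (p_5, q_5); compute convergents through index 5.
Convergents (p_i = a_i*p_{i-1} + p_{i-2}, q_i = a_i*q_{i-1} + q_{i-2} with p_{-2}=0, p_{-1}=1, q_{-2}=1, q_{-1}=0):
  i=0: a_0=48, p_0 = 48*1 + 0 = 48, q_0 = 48*0 + 1 = 1.
  i=1: a_1=2, p_1 = 2*48 + 1 = 97, q_1 = 2*1 + 0 = 2.
  i=2: a_2=2, p_2 = 2*97 + 48 = 242, q_2 = 2*2 + 1 = 5.
  i=3: a_3=8, p_3 = 8*242 + 97 = 2033, q_3 = 8*5 + 2 = 42.
  i=4: a_4=2, p_4 = 2*2033 + 242 = 4308, q_4 = 2*42 + 5 = 89.
  i=5: a_5=2, p_5 = 2*4308 + 2033 = 10649, q_5 = 2*89 + 42 = 220.
Check: 10649^2 - 2343*220^2 = 113401201 - 113401200 = 1, so (x, y) = (10649, 220) solves the equation, and by the theorem it is the least positive solution.

(x, y) = (10649, 220)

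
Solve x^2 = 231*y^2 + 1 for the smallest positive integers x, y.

First expand sqrt(231) as a continued fraction. With x_i = (sqrt(231) + m_i)/d_i and (m_0, d_0) = (0, 1): a_0 = floor(sqrt(231)) = 15, since 15^2 = 225 <= 231 < 256 = 16^2.
Iterate m_{i+1} = d_i*a_i - m_i, d_{i+1} = (231 - m_{i+1}^2)/d_i, a_{i+1} = floor((a_0 + m_{i+1})/d_{i+1}):
  m_1 = 1*15 - 0 = 15, d_1 = (231 - 15^2)/1 = 6/1 = 6, a_1 = floor((15 + 15)/6) = 5.
  m_2 = 6*5 - 15 = 15, d_2 = (231 - 15^2)/6 = 6/6 = 1, a_2 = floor((15 + 15)/1) = 30.
  m_3 = 1*30 - 15 = 15, d_3 = (231 - 15^2)/1 = 6/1 = 6: (m_3, d_3) = (m_1, d_1) = (15, 6), so from here the quotients repeat a_1, a_2; the period length is 2.
So sqrt(231) = [15; (5, 30)] with period length k = 2.
k is even, so the fundamental solution of x^2 - 231y^2 = 1 is (p_{k-1}, q_{k-1}) = (p_1, q_1); compute convergents through index 1.
Convergents (p_i = a_i*p_{i-1} + p_{i-2}, q_i = a_i*q_{i-1} + q_{i-2} with p_{-2}=0, p_{-1}=1, q_{-2}=1, q_{-1}=0):
  i=0: a_0=15, p_0 = 15*1 + 0 = 15, q_0 = 15*0 + 1 = 1.
  i=1: a_1=5, p_1 = 5*15 + 1 = 76, q_1 = 5*1 + 0 = 5.
Check: 76^2 - 231*5^2 = 5776 - 5775 = 1, so (x, y) = (76, 5) solves the equation, and by the theorem it is the least positive solution.

(x, y) = (76, 5)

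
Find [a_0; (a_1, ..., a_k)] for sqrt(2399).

[48; (1, 47, 1, 96)]

Write x_i = (sqrt(2399) + m_i)/d_i with (m_0, d_0) = (0, 1). a_0 = floor(sqrt(2399)) = 48, since 48^2 = 2304 <= 2399 < 2401 = 49^2.
Iterate m_{i+1} = d_i*a_i - m_i, d_{i+1} = (2399 - m_{i+1}^2)/d_i, a_{i+1} = floor((a_0 + m_{i+1})/d_{i+1}):
  m_1 = 1*48 - 0 = 48, d_1 = (2399 - 48^2)/1 = 95/1 = 95, a_1 = floor((48 + 48)/95) = 1.
  m_2 = 95*1 - 48 = 47, d_2 = (2399 - 47^2)/95 = 190/95 = 2, a_2 = floor((48 + 47)/2) = 47.
  m_3 = 2*47 - 47 = 47, d_3 = (2399 - 47^2)/2 = 190/2 = 95, a_3 = floor((48 + 47)/95) = 1.
  m_4 = 95*1 - 47 = 48, d_4 = (2399 - 48^2)/95 = 95/95 = 1, a_4 = floor((48 + 48)/1) = 96.
  m_5 = 1*96 - 48 = 48, d_5 = (2399 - 48^2)/1 = 95/1 = 95: (m_5, d_5) = (m_1, d_1) = (48, 95), so from here the quotients repeat a_1, ..., a_4; the period length is 4.
Hence the expansion of sqrt(2399) is a_0 = 48 followed by the repeating block 1, 47, 1, 96 (period 4).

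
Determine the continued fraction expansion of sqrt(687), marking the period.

Write x_i = (sqrt(687) + m_i)/d_i with (m_0, d_0) = (0, 1). a_0 = floor(sqrt(687)) = 26, since 26^2 = 676 <= 687 < 729 = 27^2.
Iterate m_{i+1} = d_i*a_i - m_i, d_{i+1} = (687 - m_{i+1}^2)/d_i, a_{i+1} = floor((a_0 + m_{i+1})/d_{i+1}):
  m_1 = 1*26 - 0 = 26, d_1 = (687 - 26^2)/1 = 11/1 = 11, a_1 = floor((26 + 26)/11) = 4.
  m_2 = 11*4 - 26 = 18, d_2 = (687 - 18^2)/11 = 363/11 = 33, a_2 = floor((26 + 18)/33) = 1.
  m_3 = 33*1 - 18 = 15, d_3 = (687 - 15^2)/33 = 462/33 = 14, a_3 = floor((26 + 15)/14) = 2.
  m_4 = 14*2 - 15 = 13, d_4 = (687 - 13^2)/14 = 518/14 = 37, a_4 = floor((26 + 13)/37) = 1.
  m_5 = 37*1 - 13 = 24, d_5 = (687 - 24^2)/37 = 111/37 = 3, a_5 = floor((26 + 24)/3) = 16.
  m_6 = 3*16 - 24 = 24, d_6 = (687 - 24^2)/3 = 111/3 = 37, a_6 = floor((26 + 24)/37) = 1.
  m_7 = 37*1 - 24 = 13, d_7 = (687 - 13^2)/37 = 518/37 = 14, a_7 = floor((26 + 13)/14) = 2.
  m_8 = 14*2 - 13 = 15, d_8 = (687 - 15^2)/14 = 462/14 = 33, a_8 = floor((26 + 15)/33) = 1.
  m_9 = 33*1 - 15 = 18, d_9 = (687 - 18^2)/33 = 363/33 = 11, a_9 = floor((26 + 18)/11) = 4.
  m_10 = 11*4 - 18 = 26, d_10 = (687 - 26^2)/11 = 11/11 = 1, a_10 = floor((26 + 26)/1) = 52.
  m_11 = 1*52 - 26 = 26, d_11 = (687 - 26^2)/1 = 11/1 = 11: (m_11, d_11) = (m_1, d_1) = (26, 11), so from here the quotients repeat a_1, ..., a_10; the period length is 10.
Hence the expansion of sqrt(687) is a_0 = 26 followed by the repeating block 4, 1, 2, 1, 16, 1, 2, 1, 4, 52 (period 10).

[26; (4, 1, 2, 1, 16, 1, 2, 1, 4, 52)]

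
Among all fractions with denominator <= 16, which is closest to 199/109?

20/11

Expand x = 199/109 as a continued fraction with the Euclidean algorithm:
  199 = 1*109 + 90, so a_0 = 1.
  109 = 1*90 + 19, so a_1 = 1.
  90 = 4*19 + 14, so a_2 = 4.
  19 = 1*14 + 5, so a_3 = 1.
  14 = 2*5 + 4, so a_4 = 2.
  5 = 1*4 + 1, so a_5 = 1.
  4 = 4*1 + 0, so a_6 = 4.
so x = [1; 1, 4, 1, 2, 1, 4].
Convergents (p_i = a_i*p_{i-1} + p_{i-2}, q_i = a_i*q_{i-1} + q_{i-2} with p_{-2}=0, p_{-1}=1, q_{-2}=1, q_{-1}=0), until the denominator exceeds 16:
  i=0: a_0=1, p_0 = 1*1 + 0 = 1, q_0 = 1*0 + 1 = 1.
  i=1: a_1=1, p_1 = 1*1 + 1 = 2, q_1 = 1*1 + 0 = 1.
  i=2: a_2=4, p_2 = 4*2 + 1 = 9, q_2 = 4*1 + 1 = 5.
  i=3: a_3=1, p_3 = 1*9 + 2 = 11, q_3 = 1*5 + 1 = 6.
  i=4: a_4=2, p_4 = 2*11 + 9 = 31, q_4 = 2*6 + 5 = 17.
q_4 = 17 > 16, so the last convergent with denominator <= 16 is p_3/q_3 = 11/6.
The closest fraction with denominator <= 16 is either p_3/q_3 or the intermediate fraction (k*p_3 + p_2)/(k*q_3 + q_2) with the largest k >= 1 whose denominator stays <= 16; these approach x as k grows, and every other convergent or intermediate fraction in range is farther away.
Largest k: floor((16 - q_2)/q_3) = floor((16 - 5)/6) = 1.
That gives (1*11 + 9)/(1*6 + 5) = 20/11.
Compare the errors: |x - 11/6| = |199*6 - 11*109|/(109*6) = 5/654, and |x - 20/11| = |199*11 - 20*109|/(109*11) = 9/1199.
Cross-multiplying, 9*654 = 5886 < 5995 = 5*1199, so 9/1199 is smaller: the intermediate fraction 20/11 is closer to x than 11/6.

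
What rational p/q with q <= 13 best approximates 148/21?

Expand x = 148/21 as a continued fraction with the Euclidean algorithm:
  148 = 7*21 + 1, so a_0 = 7.
  21 = 21*1 + 0, so a_1 = 21.
so x = [7; 21].
Convergents (p_i = a_i*p_{i-1} + p_{i-2}, q_i = a_i*q_{i-1} + q_{i-2} with p_{-2}=0, p_{-1}=1, q_{-2}=1, q_{-1}=0), until the denominator exceeds 13:
  i=0: a_0=7, p_0 = 7*1 + 0 = 7, q_0 = 7*0 + 1 = 1.
  i=1: a_1=21, p_1 = 21*7 + 1 = 148, q_1 = 21*1 + 0 = 21.
q_1 = 21 > 13, so the last convergent with denominator <= 13 is p_0/q_0 = 7/1.
The closest fraction with denominator <= 13 is either p_0/q_0 or the intermediate fraction (k*p_0 + p_{-1})/(k*q_0 + q_{-1}) with the largest k >= 1 whose denominator stays <= 13; these approach x as k grows, and every other convergent or intermediate fraction in range is farther away.
Largest k: floor((13 - q_{-1})/q_0) = floor((13 - 0)/1) = 13 (using the seeds p_{-1} = 1, q_{-1} = 0).
That gives (13*7 + 1)/(13*1 + 0) = 92/13.
Compare the errors: |x - 7/1| = |148*1 - 7*21|/(21*1) = 1/21, and |x - 92/13| = |148*13 - 92*21|/(21*13) = 8/273.
Cross-multiplying, 8*21 = 168 < 273 = 1*273, so 8/273 is smaller: the intermediate fraction 92/13 is closer to x than 7/1.

92/13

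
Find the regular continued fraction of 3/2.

[1; 2]

Run the Euclidean algorithm on 3 and 2; the successive quotients are the partial quotients a_0, a_1, ... (each step inverts the fractional part left over by the previous one):
  3 = 1*2 + 1, so a_0 = 1.
  2 = 2*1 + 0, so a_1 = 2.
The remainder reaches 0 after 2 divisions, so the expansion has 2 partial quotients, read off in order.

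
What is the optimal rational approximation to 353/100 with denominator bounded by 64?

Expand x = 353/100 as a continued fraction with the Euclidean algorithm:
  353 = 3*100 + 53, so a_0 = 3.
  100 = 1*53 + 47, so a_1 = 1.
  53 = 1*47 + 6, so a_2 = 1.
  47 = 7*6 + 5, so a_3 = 7.
  6 = 1*5 + 1, so a_4 = 1.
  5 = 5*1 + 0, so a_5 = 5.
so x = [3; 1, 1, 7, 1, 5].
Convergents (p_i = a_i*p_{i-1} + p_{i-2}, q_i = a_i*q_{i-1} + q_{i-2} with p_{-2}=0, p_{-1}=1, q_{-2}=1, q_{-1}=0), until the denominator exceeds 64:
  i=0: a_0=3, p_0 = 3*1 + 0 = 3, q_0 = 3*0 + 1 = 1.
  i=1: a_1=1, p_1 = 1*3 + 1 = 4, q_1 = 1*1 + 0 = 1.
  i=2: a_2=1, p_2 = 1*4 + 3 = 7, q_2 = 1*1 + 1 = 2.
  i=3: a_3=7, p_3 = 7*7 + 4 = 53, q_3 = 7*2 + 1 = 15.
  i=4: a_4=1, p_4 = 1*53 + 7 = 60, q_4 = 1*15 + 2 = 17.
  i=5: a_5=5, p_5 = 5*60 + 53 = 353, q_5 = 5*17 + 15 = 100.
q_5 = 100 > 64, so the last convergent with denominator <= 64 is p_4/q_4 = 60/17.
The closest fraction with denominator <= 64 is either p_4/q_4 or the intermediate fraction (k*p_4 + p_3)/(k*q_4 + q_3) with the largest k >= 1 whose denominator stays <= 64; these approach x as k grows, and every other convergent or intermediate fraction in range is farther away.
Largest k: floor((64 - q_3)/q_4) = floor((64 - 15)/17) = 2.
That gives (2*60 + 53)/(2*17 + 15) = 173/49.
Compare the errors: |x - 60/17| = |353*17 - 60*100|/(100*17) = 1/1700, and |x - 173/49| = |353*49 - 173*100|/(100*49) = 3/4900.
Cross-multiplying, 1*4900 = 4900 < 5100 = 3*1700, so 1/1700 is smaller: the convergent 60/17 is closer to x than 173/49.

60/17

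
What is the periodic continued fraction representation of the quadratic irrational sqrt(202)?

[14; (4, 1, 2, 2, 1, 4, 28)]

Write x_i = (sqrt(202) + m_i)/d_i with (m_0, d_0) = (0, 1). a_0 = floor(sqrt(202)) = 14, since 14^2 = 196 <= 202 < 225 = 15^2.
Iterate m_{i+1} = d_i*a_i - m_i, d_{i+1} = (202 - m_{i+1}^2)/d_i, a_{i+1} = floor((a_0 + m_{i+1})/d_{i+1}):
  m_1 = 1*14 - 0 = 14, d_1 = (202 - 14^2)/1 = 6/1 = 6, a_1 = floor((14 + 14)/6) = 4.
  m_2 = 6*4 - 14 = 10, d_2 = (202 - 10^2)/6 = 102/6 = 17, a_2 = floor((14 + 10)/17) = 1.
  m_3 = 17*1 - 10 = 7, d_3 = (202 - 7^2)/17 = 153/17 = 9, a_3 = floor((14 + 7)/9) = 2.
  m_4 = 9*2 - 7 = 11, d_4 = (202 - 11^2)/9 = 81/9 = 9, a_4 = floor((14 + 11)/9) = 2.
  m_5 = 9*2 - 11 = 7, d_5 = (202 - 7^2)/9 = 153/9 = 17, a_5 = floor((14 + 7)/17) = 1.
  m_6 = 17*1 - 7 = 10, d_6 = (202 - 10^2)/17 = 102/17 = 6, a_6 = floor((14 + 10)/6) = 4.
  m_7 = 6*4 - 10 = 14, d_7 = (202 - 14^2)/6 = 6/6 = 1, a_7 = floor((14 + 14)/1) = 28.
  m_8 = 1*28 - 14 = 14, d_8 = (202 - 14^2)/1 = 6/1 = 6: (m_8, d_8) = (m_1, d_1) = (14, 6), so from here the quotients repeat a_1, ..., a_7; the period length is 7.
Hence the expansion of sqrt(202) is a_0 = 14 followed by the repeating block 4, 1, 2, 2, 1, 4, 28 (period 7).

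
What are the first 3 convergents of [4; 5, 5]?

4/1, 21/5, 109/26

Using the convergent recurrence p_i = a_i*p_{i-1} + p_{i-2}, q_i = a_i*q_{i-1} + q_{i-2} with p_{-2}=0, p_{-1}=1, q_{-2}=1, q_{-1}=0:
  i=0: a_0=4, p_0 = 4*1 + 0 = 4, q_0 = 4*0 + 1 = 1.
  i=1: a_1=5, p_1 = 5*4 + 1 = 21, q_1 = 5*1 + 0 = 5.
  i=2: a_2=5, p_2 = 5*21 + 4 = 109, q_2 = 5*5 + 1 = 26.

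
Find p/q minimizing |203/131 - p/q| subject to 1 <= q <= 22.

31/20

Expand x = 203/131 as a continued fraction with the Euclidean algorithm:
  203 = 1*131 + 72, so a_0 = 1.
  131 = 1*72 + 59, so a_1 = 1.
  72 = 1*59 + 13, so a_2 = 1.
  59 = 4*13 + 7, so a_3 = 4.
  13 = 1*7 + 6, so a_4 = 1.
  7 = 1*6 + 1, so a_5 = 1.
  6 = 6*1 + 0, so a_6 = 6.
so x = [1; 1, 1, 4, 1, 1, 6].
Convergents (p_i = a_i*p_{i-1} + p_{i-2}, q_i = a_i*q_{i-1} + q_{i-2} with p_{-2}=0, p_{-1}=1, q_{-2}=1, q_{-1}=0), until the denominator exceeds 22:
  i=0: a_0=1, p_0 = 1*1 + 0 = 1, q_0 = 1*0 + 1 = 1.
  i=1: a_1=1, p_1 = 1*1 + 1 = 2, q_1 = 1*1 + 0 = 1.
  i=2: a_2=1, p_2 = 1*2 + 1 = 3, q_2 = 1*1 + 1 = 2.
  i=3: a_3=4, p_3 = 4*3 + 2 = 14, q_3 = 4*2 + 1 = 9.
  i=4: a_4=1, p_4 = 1*14 + 3 = 17, q_4 = 1*9 + 2 = 11.
  i=5: a_5=1, p_5 = 1*17 + 14 = 31, q_5 = 1*11 + 9 = 20.
  i=6: a_6=6, p_6 = 6*31 + 17 = 203, q_6 = 6*20 + 11 = 131.
q_6 = 131 > 22, so the last convergent with denominator <= 22 is p_5/q_5 = 31/20.
The closest fraction with denominator <= 22 is either p_5/q_5 or the intermediate fraction (k*p_5 + p_4)/(k*q_5 + q_4) with the largest k >= 1 whose denominator stays <= 22; these approach x as k grows, and every other convergent or intermediate fraction in range is farther away.
Largest k: floor((22 - q_4)/q_5) = floor((22 - 11)/20) = 0.
Since k = 0, no intermediate fraction beyond p_5/q_5 has denominator <= 22, so the convergent 31/20 is the closest (its error is |203*20 - 31*131|/(131*20) = 1/2620).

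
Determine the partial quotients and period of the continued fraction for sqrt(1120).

[33; (2, 6, 1, 15, 1, 6, 2, 66)]

Write x_i = (sqrt(1120) + m_i)/d_i with (m_0, d_0) = (0, 1). a_0 = floor(sqrt(1120)) = 33, since 33^2 = 1089 <= 1120 < 1156 = 34^2.
Iterate m_{i+1} = d_i*a_i - m_i, d_{i+1} = (1120 - m_{i+1}^2)/d_i, a_{i+1} = floor((a_0 + m_{i+1})/d_{i+1}):
  m_1 = 1*33 - 0 = 33, d_1 = (1120 - 33^2)/1 = 31/1 = 31, a_1 = floor((33 + 33)/31) = 2.
  m_2 = 31*2 - 33 = 29, d_2 = (1120 - 29^2)/31 = 279/31 = 9, a_2 = floor((33 + 29)/9) = 6.
  m_3 = 9*6 - 29 = 25, d_3 = (1120 - 25^2)/9 = 495/9 = 55, a_3 = floor((33 + 25)/55) = 1.
  m_4 = 55*1 - 25 = 30, d_4 = (1120 - 30^2)/55 = 220/55 = 4, a_4 = floor((33 + 30)/4) = 15.
  m_5 = 4*15 - 30 = 30, d_5 = (1120 - 30^2)/4 = 220/4 = 55, a_5 = floor((33 + 30)/55) = 1.
  m_6 = 55*1 - 30 = 25, d_6 = (1120 - 25^2)/55 = 495/55 = 9, a_6 = floor((33 + 25)/9) = 6.
  m_7 = 9*6 - 25 = 29, d_7 = (1120 - 29^2)/9 = 279/9 = 31, a_7 = floor((33 + 29)/31) = 2.
  m_8 = 31*2 - 29 = 33, d_8 = (1120 - 33^2)/31 = 31/31 = 1, a_8 = floor((33 + 33)/1) = 66.
  m_9 = 1*66 - 33 = 33, d_9 = (1120 - 33^2)/1 = 31/1 = 31: (m_9, d_9) = (m_1, d_1) = (33, 31), so from here the quotients repeat a_1, ..., a_8; the period length is 8.
Hence the expansion of sqrt(1120) is a_0 = 33 followed by the repeating block 2, 6, 1, 15, 1, 6, 2, 66 (period 8).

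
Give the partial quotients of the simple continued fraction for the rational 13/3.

Run the Euclidean algorithm on 13 and 3; the successive quotients are the partial quotients a_0, a_1, ... (each step inverts the fractional part left over by the previous one):
  13 = 4*3 + 1, so a_0 = 4.
  3 = 3*1 + 0, so a_1 = 3.
The remainder reaches 0 after 2 divisions, so the expansion has 2 partial quotients, read off in order.

[4; 3]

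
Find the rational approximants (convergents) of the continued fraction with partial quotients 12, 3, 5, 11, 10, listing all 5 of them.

Using the convergent recurrence p_i = a_i*p_{i-1} + p_{i-2}, q_i = a_i*q_{i-1} + q_{i-2} with p_{-2}=0, p_{-1}=1, q_{-2}=1, q_{-1}=0:
  i=0: a_0=12, p_0 = 12*1 + 0 = 12, q_0 = 12*0 + 1 = 1.
  i=1: a_1=3, p_1 = 3*12 + 1 = 37, q_1 = 3*1 + 0 = 3.
  i=2: a_2=5, p_2 = 5*37 + 12 = 197, q_2 = 5*3 + 1 = 16.
  i=3: a_3=11, p_3 = 11*197 + 37 = 2204, q_3 = 11*16 + 3 = 179.
  i=4: a_4=10, p_4 = 10*2204 + 197 = 22237, q_4 = 10*179 + 16 = 1806.

12/1, 37/3, 197/16, 2204/179, 22237/1806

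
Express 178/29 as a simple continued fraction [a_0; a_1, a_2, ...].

Run the Euclidean algorithm on 178 and 29; the successive quotients are the partial quotients a_0, a_1, ... (each step inverts the fractional part left over by the previous one):
  178 = 6*29 + 4, so a_0 = 6.
  29 = 7*4 + 1, so a_1 = 7.
  4 = 4*1 + 0, so a_2 = 4.
The remainder reaches 0 after 3 divisions, so the expansion has 3 partial quotients, read off in order.

[6; 7, 4]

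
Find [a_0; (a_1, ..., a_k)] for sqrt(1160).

Write x_i = (sqrt(1160) + m_i)/d_i with (m_0, d_0) = (0, 1). a_0 = floor(sqrt(1160)) = 34, since 34^2 = 1156 <= 1160 < 1225 = 35^2.
Iterate m_{i+1} = d_i*a_i - m_i, d_{i+1} = (1160 - m_{i+1}^2)/d_i, a_{i+1} = floor((a_0 + m_{i+1})/d_{i+1}):
  m_1 = 1*34 - 0 = 34, d_1 = (1160 - 34^2)/1 = 4/1 = 4, a_1 = floor((34 + 34)/4) = 17.
  m_2 = 4*17 - 34 = 34, d_2 = (1160 - 34^2)/4 = 4/4 = 1, a_2 = floor((34 + 34)/1) = 68.
  m_3 = 1*68 - 34 = 34, d_3 = (1160 - 34^2)/1 = 4/1 = 4: (m_3, d_3) = (m_1, d_1) = (34, 4), so from here the quotients repeat a_1, a_2; the period length is 2.
Hence the expansion of sqrt(1160) is a_0 = 34 followed by the repeating block 17, 68 (period 2).

[34; (17, 68)]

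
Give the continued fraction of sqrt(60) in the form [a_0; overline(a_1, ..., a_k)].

[7; overline(1, 2, 1, 14)]

Write x_i = (sqrt(60) + m_i)/d_i with (m_0, d_0) = (0, 1). a_0 = floor(sqrt(60)) = 7, since 7^2 = 49 <= 60 < 64 = 8^2.
Iterate m_{i+1} = d_i*a_i - m_i, d_{i+1} = (60 - m_{i+1}^2)/d_i, a_{i+1} = floor((a_0 + m_{i+1})/d_{i+1}):
  m_1 = 1*7 - 0 = 7, d_1 = (60 - 7^2)/1 = 11/1 = 11, a_1 = floor((7 + 7)/11) = 1.
  m_2 = 11*1 - 7 = 4, d_2 = (60 - 4^2)/11 = 44/11 = 4, a_2 = floor((7 + 4)/4) = 2.
  m_3 = 4*2 - 4 = 4, d_3 = (60 - 4^2)/4 = 44/4 = 11, a_3 = floor((7 + 4)/11) = 1.
  m_4 = 11*1 - 4 = 7, d_4 = (60 - 7^2)/11 = 11/11 = 1, a_4 = floor((7 + 7)/1) = 14.
  m_5 = 1*14 - 7 = 7, d_5 = (60 - 7^2)/1 = 11/1 = 11: (m_5, d_5) = (m_1, d_1) = (7, 11), so from here the quotients repeat a_1, ..., a_4; the period length is 4.
Hence the expansion of sqrt(60) is a_0 = 7 followed by the repeating block 1, 2, 1, 14 (period 4).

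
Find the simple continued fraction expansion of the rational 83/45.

Run the Euclidean algorithm on 83 and 45; the successive quotients are the partial quotients a_0, a_1, ... (each step inverts the fractional part left over by the previous one):
  83 = 1*45 + 38, so a_0 = 1.
  45 = 1*38 + 7, so a_1 = 1.
  38 = 5*7 + 3, so a_2 = 5.
  7 = 2*3 + 1, so a_3 = 2.
  3 = 3*1 + 0, so a_4 = 3.
The remainder reaches 0 after 5 divisions, so the expansion has 5 partial quotients, read off in order.

[1; 1, 5, 2, 3]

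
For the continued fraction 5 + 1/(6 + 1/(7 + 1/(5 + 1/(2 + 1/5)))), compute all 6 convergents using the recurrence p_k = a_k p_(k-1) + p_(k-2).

Using the convergent recurrence p_i = a_i*p_{i-1} + p_{i-2}, q_i = a_i*q_{i-1} + q_{i-2} with p_{-2}=0, p_{-1}=1, q_{-2}=1, q_{-1}=0:
  i=0: a_0=5, p_0 = 5*1 + 0 = 5, q_0 = 5*0 + 1 = 1.
  i=1: a_1=6, p_1 = 6*5 + 1 = 31, q_1 = 6*1 + 0 = 6.
  i=2: a_2=7, p_2 = 7*31 + 5 = 222, q_2 = 7*6 + 1 = 43.
  i=3: a_3=5, p_3 = 5*222 + 31 = 1141, q_3 = 5*43 + 6 = 221.
  i=4: a_4=2, p_4 = 2*1141 + 222 = 2504, q_4 = 2*221 + 43 = 485.
  i=5: a_5=5, p_5 = 5*2504 + 1141 = 13661, q_5 = 5*485 + 221 = 2646.

5/1, 31/6, 222/43, 1141/221, 2504/485, 13661/2646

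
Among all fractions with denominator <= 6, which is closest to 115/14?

Expand x = 115/14 as a continued fraction with the Euclidean algorithm:
  115 = 8*14 + 3, so a_0 = 8.
  14 = 4*3 + 2, so a_1 = 4.
  3 = 1*2 + 1, so a_2 = 1.
  2 = 2*1 + 0, so a_3 = 2.
so x = [8; 4, 1, 2].
Convergents (p_i = a_i*p_{i-1} + p_{i-2}, q_i = a_i*q_{i-1} + q_{i-2} with p_{-2}=0, p_{-1}=1, q_{-2}=1, q_{-1}=0), until the denominator exceeds 6:
  i=0: a_0=8, p_0 = 8*1 + 0 = 8, q_0 = 8*0 + 1 = 1.
  i=1: a_1=4, p_1 = 4*8 + 1 = 33, q_1 = 4*1 + 0 = 4.
  i=2: a_2=1, p_2 = 1*33 + 8 = 41, q_2 = 1*4 + 1 = 5.
  i=3: a_3=2, p_3 = 2*41 + 33 = 115, q_3 = 2*5 + 4 = 14.
q_3 = 14 > 6, so the last convergent with denominator <= 6 is p_2/q_2 = 41/5.
The closest fraction with denominator <= 6 is either p_2/q_2 or the intermediate fraction (k*p_2 + p_1)/(k*q_2 + q_1) with the largest k >= 1 whose denominator stays <= 6; these approach x as k grows, and every other convergent or intermediate fraction in range is farther away.
Largest k: floor((6 - q_1)/q_2) = floor((6 - 4)/5) = 0.
Since k = 0, no intermediate fraction beyond p_2/q_2 has denominator <= 6, so the convergent 41/5 is the closest (its error is |115*5 - 41*14|/(14*5) = 1/70).

41/5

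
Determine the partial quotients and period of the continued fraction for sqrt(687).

[26; (4, 1, 2, 1, 16, 1, 2, 1, 4, 52)]

Write x_i = (sqrt(687) + m_i)/d_i with (m_0, d_0) = (0, 1). a_0 = floor(sqrt(687)) = 26, since 26^2 = 676 <= 687 < 729 = 27^2.
Iterate m_{i+1} = d_i*a_i - m_i, d_{i+1} = (687 - m_{i+1}^2)/d_i, a_{i+1} = floor((a_0 + m_{i+1})/d_{i+1}):
  m_1 = 1*26 - 0 = 26, d_1 = (687 - 26^2)/1 = 11/1 = 11, a_1 = floor((26 + 26)/11) = 4.
  m_2 = 11*4 - 26 = 18, d_2 = (687 - 18^2)/11 = 363/11 = 33, a_2 = floor((26 + 18)/33) = 1.
  m_3 = 33*1 - 18 = 15, d_3 = (687 - 15^2)/33 = 462/33 = 14, a_3 = floor((26 + 15)/14) = 2.
  m_4 = 14*2 - 15 = 13, d_4 = (687 - 13^2)/14 = 518/14 = 37, a_4 = floor((26 + 13)/37) = 1.
  m_5 = 37*1 - 13 = 24, d_5 = (687 - 24^2)/37 = 111/37 = 3, a_5 = floor((26 + 24)/3) = 16.
  m_6 = 3*16 - 24 = 24, d_6 = (687 - 24^2)/3 = 111/3 = 37, a_6 = floor((26 + 24)/37) = 1.
  m_7 = 37*1 - 24 = 13, d_7 = (687 - 13^2)/37 = 518/37 = 14, a_7 = floor((26 + 13)/14) = 2.
  m_8 = 14*2 - 13 = 15, d_8 = (687 - 15^2)/14 = 462/14 = 33, a_8 = floor((26 + 15)/33) = 1.
  m_9 = 33*1 - 15 = 18, d_9 = (687 - 18^2)/33 = 363/33 = 11, a_9 = floor((26 + 18)/11) = 4.
  m_10 = 11*4 - 18 = 26, d_10 = (687 - 26^2)/11 = 11/11 = 1, a_10 = floor((26 + 26)/1) = 52.
  m_11 = 1*52 - 26 = 26, d_11 = (687 - 26^2)/1 = 11/1 = 11: (m_11, d_11) = (m_1, d_1) = (26, 11), so from here the quotients repeat a_1, ..., a_10; the period length is 10.
Hence the expansion of sqrt(687) is a_0 = 26 followed by the repeating block 4, 1, 2, 1, 16, 1, 2, 1, 4, 52 (period 10).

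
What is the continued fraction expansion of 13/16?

[0; 1, 4, 3]

Run the Euclidean algorithm on 13 and 16; the successive quotients are the partial quotients a_0, a_1, ... (each step inverts the fractional part left over by the previous one):
  13 = 0*16 + 13, so a_0 = 0.
  16 = 1*13 + 3, so a_1 = 1.
  13 = 4*3 + 1, so a_2 = 4.
  3 = 3*1 + 0, so a_3 = 3.
The remainder reaches 0 after 4 divisions, so the expansion has 4 partial quotients, read off in order.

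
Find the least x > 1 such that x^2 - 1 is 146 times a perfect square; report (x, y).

(x, y) = (145, 12)

First expand sqrt(146) as a continued fraction. With x_i = (sqrt(146) + m_i)/d_i and (m_0, d_0) = (0, 1): a_0 = floor(sqrt(146)) = 12, since 12^2 = 144 <= 146 < 169 = 13^2.
Iterate m_{i+1} = d_i*a_i - m_i, d_{i+1} = (146 - m_{i+1}^2)/d_i, a_{i+1} = floor((a_0 + m_{i+1})/d_{i+1}):
  m_1 = 1*12 - 0 = 12, d_1 = (146 - 12^2)/1 = 2/1 = 2, a_1 = floor((12 + 12)/2) = 12.
  m_2 = 2*12 - 12 = 12, d_2 = (146 - 12^2)/2 = 2/2 = 1, a_2 = floor((12 + 12)/1) = 24.
  m_3 = 1*24 - 12 = 12, d_3 = (146 - 12^2)/1 = 2/1 = 2: (m_3, d_3) = (m_1, d_1) = (12, 2), so from here the quotients repeat a_1, a_2; the period length is 2.
So sqrt(146) = [12; (12, 24)] with period length k = 2.
k is even, so the fundamental solution of x^2 - 146y^2 = 1 is (p_{k-1}, q_{k-1}) = (p_1, q_1); compute convergents through index 1.
Convergents (p_i = a_i*p_{i-1} + p_{i-2}, q_i = a_i*q_{i-1} + q_{i-2} with p_{-2}=0, p_{-1}=1, q_{-2}=1, q_{-1}=0):
  i=0: a_0=12, p_0 = 12*1 + 0 = 12, q_0 = 12*0 + 1 = 1.
  i=1: a_1=12, p_1 = 12*12 + 1 = 145, q_1 = 12*1 + 0 = 12.
Check: 145^2 - 146*12^2 = 21025 - 21024 = 1, so (x, y) = (145, 12) solves the equation, and by the theorem it is the least positive solution.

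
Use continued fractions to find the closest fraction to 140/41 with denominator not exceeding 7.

24/7

Expand x = 140/41 as a continued fraction with the Euclidean algorithm:
  140 = 3*41 + 17, so a_0 = 3.
  41 = 2*17 + 7, so a_1 = 2.
  17 = 2*7 + 3, so a_2 = 2.
  7 = 2*3 + 1, so a_3 = 2.
  3 = 3*1 + 0, so a_4 = 3.
so x = [3; 2, 2, 2, 3].
Convergents (p_i = a_i*p_{i-1} + p_{i-2}, q_i = a_i*q_{i-1} + q_{i-2} with p_{-2}=0, p_{-1}=1, q_{-2}=1, q_{-1}=0), until the denominator exceeds 7:
  i=0: a_0=3, p_0 = 3*1 + 0 = 3, q_0 = 3*0 + 1 = 1.
  i=1: a_1=2, p_1 = 2*3 + 1 = 7, q_1 = 2*1 + 0 = 2.
  i=2: a_2=2, p_2 = 2*7 + 3 = 17, q_2 = 2*2 + 1 = 5.
  i=3: a_3=2, p_3 = 2*17 + 7 = 41, q_3 = 2*5 + 2 = 12.
q_3 = 12 > 7, so the last convergent with denominator <= 7 is p_2/q_2 = 17/5.
The closest fraction with denominator <= 7 is either p_2/q_2 or the intermediate fraction (k*p_2 + p_1)/(k*q_2 + q_1) with the largest k >= 1 whose denominator stays <= 7; these approach x as k grows, and every other convergent or intermediate fraction in range is farther away.
Largest k: floor((7 - q_1)/q_2) = floor((7 - 2)/5) = 1.
That gives (1*17 + 7)/(1*5 + 2) = 24/7.
Compare the errors: |x - 17/5| = |140*5 - 17*41|/(41*5) = 3/205, and |x - 24/7| = |140*7 - 24*41|/(41*7) = 4/287.
Cross-multiplying, 4*205 = 820 < 861 = 3*287, so 4/287 is smaller: the intermediate fraction 24/7 is closer to x than 17/5.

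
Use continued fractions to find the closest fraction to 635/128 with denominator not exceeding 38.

Expand x = 635/128 as a continued fraction with the Euclidean algorithm:
  635 = 4*128 + 123, so a_0 = 4.
  128 = 1*123 + 5, so a_1 = 1.
  123 = 24*5 + 3, so a_2 = 24.
  5 = 1*3 + 2, so a_3 = 1.
  3 = 1*2 + 1, so a_4 = 1.
  2 = 2*1 + 0, so a_5 = 2.
so x = [4; 1, 24, 1, 1, 2].
Convergents (p_i = a_i*p_{i-1} + p_{i-2}, q_i = a_i*q_{i-1} + q_{i-2} with p_{-2}=0, p_{-1}=1, q_{-2}=1, q_{-1}=0), until the denominator exceeds 38:
  i=0: a_0=4, p_0 = 4*1 + 0 = 4, q_0 = 4*0 + 1 = 1.
  i=1: a_1=1, p_1 = 1*4 + 1 = 5, q_1 = 1*1 + 0 = 1.
  i=2: a_2=24, p_2 = 24*5 + 4 = 124, q_2 = 24*1 + 1 = 25.
  i=3: a_3=1, p_3 = 1*124 + 5 = 129, q_3 = 1*25 + 1 = 26.
  i=4: a_4=1, p_4 = 1*129 + 124 = 253, q_4 = 1*26 + 25 = 51.
q_4 = 51 > 38, so the last convergent with denominator <= 38 is p_3/q_3 = 129/26.
The closest fraction with denominator <= 38 is either p_3/q_3 or the intermediate fraction (k*p_3 + p_2)/(k*q_3 + q_2) with the largest k >= 1 whose denominator stays <= 38; these approach x as k grows, and every other convergent or intermediate fraction in range is farther away.
Largest k: floor((38 - q_2)/q_3) = floor((38 - 25)/26) = 0.
Since k = 0, no intermediate fraction beyond p_3/q_3 has denominator <= 38, so the convergent 129/26 is the closest (its error is |635*26 - 129*128|/(128*26) = 2/3328).

129/26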